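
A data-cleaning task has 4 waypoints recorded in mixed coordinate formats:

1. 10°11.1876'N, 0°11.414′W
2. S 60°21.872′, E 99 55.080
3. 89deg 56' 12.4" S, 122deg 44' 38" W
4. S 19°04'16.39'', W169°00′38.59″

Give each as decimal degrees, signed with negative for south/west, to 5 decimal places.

Point 1:
  Latitude: 11.1876′ = 0.186460°; total 10.186460
  N ⇒ keep positive
  λ: 0 + 11.414/60 = 0.190233
  hemisphere W, so the sign is −
Point 2:
  φ: 21.872′ = 0.364533°; total 60.364533
  S ⇒ negate
  λ: 55.08′ = 0.918000°; total 99.918000
  E → positive
Point 3:
  φ: 89° + 56/60 + 12.4/3600 = 89 + 0.933333 + 0.003444 = 89.936778
  S ⇒ negate
  Lon: 122° + 44/60 + 38/3600 = 122 + 0.733333 + 0.010556 = 122.743889
  hemisphere W, so the sign is −
Point 4:
  Lat: 4′ + 16.39″ = 4.27317′; 19 + 4.27317/60 = 19.071219
  hemisphere S, so the sign is −
  λ: 169 + 0/60 + 38.59/3600 = 169.010719
  hemisphere W, so the sign is −

1. 10.18646, -0.19023
2. -60.36453, 99.91800
3. -89.93678, -122.74389
4. -19.07122, -169.01072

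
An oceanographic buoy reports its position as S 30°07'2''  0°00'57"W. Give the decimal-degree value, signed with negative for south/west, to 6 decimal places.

-30.117222, -0.015833

φ: 30° + 7/60 + 2/3600 = 30 + 0.116667 + 0.000556 = 30.1172222
hemisphere S, so the sign is −
Longitude: 0′ + 57″ = 0.95000′; 0 + 0.95000/60 = 0.0158333
W → negative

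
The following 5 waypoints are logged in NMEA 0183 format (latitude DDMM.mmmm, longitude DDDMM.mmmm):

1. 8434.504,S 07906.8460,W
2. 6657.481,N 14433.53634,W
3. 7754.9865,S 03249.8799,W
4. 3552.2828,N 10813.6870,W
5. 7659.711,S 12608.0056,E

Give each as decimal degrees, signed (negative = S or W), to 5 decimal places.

Point 1:
  Latitude: degrees = first 2 digits = 84, minutes = 34.504; 84 + 34.504/60 = 84.575067
  hemisphere S, so the sign is −
  λ: split at 3 digits → 079° and 6.846′; 79 + 6.846/60 = 79.114100
  hemisphere W, so the sign is −
Point 2:
  Lat: split at 2 digits → 66° and 57.481′; 66 + 57.481/60 = 66.958017
  N ⇒ keep positive
  λ: split at 3 digits → 144° and 33.53634′; 144 + 33.53634/60 = 144.558939
  W → negative
Point 3:
  φ: degrees = first 2 digits = 77, minutes = 54.9865; 77 + 54.9865/60 = 77.916442
  S ⇒ negate
  λ: split at 3 digits → 032° and 49.8799′; 32 + 49.8799/60 = 32.831332
  W ⇒ negate
Point 4:
  Lat: degrees = first 2 digits = 35, minutes = 52.2828; 35 + 52.2828/60 = 35.871380
  N ⇒ keep positive
  Longitude: degrees = first 3 digits = 108, minutes = 13.687; 108 + 13.687/60 = 108.228117
  W ⇒ negate
Point 5:
  φ: split at 2 digits → 76° and 59.711′; 76 + 59.711/60 = 76.995183
  S → negative
  Lon: split at 3 digits → 126° and 8.0056′; 126 + 8.0056/60 = 126.133427
  E → positive

1. -84.57507, -79.11410
2. 66.95802, -144.55894
3. -77.91644, -32.83133
4. 35.87138, -108.22812
5. -76.99518, 126.13343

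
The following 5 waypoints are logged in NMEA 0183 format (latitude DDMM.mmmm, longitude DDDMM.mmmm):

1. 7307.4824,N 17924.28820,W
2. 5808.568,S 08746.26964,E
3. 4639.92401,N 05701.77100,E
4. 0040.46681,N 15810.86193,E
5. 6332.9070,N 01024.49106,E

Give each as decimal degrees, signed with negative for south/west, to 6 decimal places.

1. 73.124707, -179.404803
2. -58.142800, 87.771161
3. 46.665400, 57.029517
4. 0.674447, 158.181032
5. 63.548450, 10.408184

Point 1:
  Lat: degrees = first 2 digits = 73, minutes = 7.4824; 73 + 7.4824/60 = 73.1247067
  N → positive
  Longitude: split at 3 digits → 179° and 24.2882′; 179 + 24.2882/60 = 179.4048033
  W → negative
Point 2:
  φ: degrees = first 2 digits = 58, minutes = 8.568; 58 + 8.568/60 = 58.1428000
  S ⇒ negate
  Longitude: degrees = first 3 digits = 87, minutes = 46.26964; 87 + 46.26964/60 = 87.7711607
  E ⇒ keep positive
Point 3:
  Latitude: degrees = first 2 digits = 46, minutes = 39.92401; 46 + 39.92401/60 = 46.6654002
  N ⇒ keep positive
  Longitude: degrees = first 3 digits = 57, minutes = 1.771; 57 + 1.771/60 = 57.0295167
  E → positive
Point 4:
  Latitude: degrees = first 2 digits = 0, minutes = 40.46681; 0 + 40.46681/60 = 0.6744468
  N → positive
  Longitude: degrees = first 3 digits = 158, minutes = 10.86193; 158 + 10.86193/60 = 158.1810322
  E ⇒ keep positive
Point 5:
  Lat: degrees = first 2 digits = 63, minutes = 32.907; 63 + 32.907/60 = 63.5484500
  N ⇒ keep positive
  Lon: split at 3 digits → 010° and 24.49106′; 10 + 24.49106/60 = 10.4081843
  E ⇒ keep positive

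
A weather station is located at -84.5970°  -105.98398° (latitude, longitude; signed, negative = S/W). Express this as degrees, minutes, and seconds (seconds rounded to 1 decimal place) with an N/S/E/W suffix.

84°35′49.2″ S, 105°59′2.3″ W

Latitude is negative → S; |value| = 84.597000
Latitude: 0.597000° → 35.82000′; 0.82000 × 60 = 49.200″
Longitude is negative → W; |value| = 105.983980
λ: whole degrees 105; 59.03880′ → 59′ and 2.328″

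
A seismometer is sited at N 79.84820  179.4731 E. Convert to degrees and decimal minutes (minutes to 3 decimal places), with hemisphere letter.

φ: fractional part 0.848200 → 50.89200 minutes
Lon: 179° + 0.473100 × 60 = 179° 28.38600′

79° 50.892′ N, 179° 28.386′ E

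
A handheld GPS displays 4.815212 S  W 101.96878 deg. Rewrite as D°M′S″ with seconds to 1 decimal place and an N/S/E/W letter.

4°48′54.8″ S, 101°58′7.6″ W

Latitude: whole degrees 4; 48.91272′ → 48′ and 54.763″
Longitude: 0.968780° → 58.12680′; 0.12680 × 60 = 7.608″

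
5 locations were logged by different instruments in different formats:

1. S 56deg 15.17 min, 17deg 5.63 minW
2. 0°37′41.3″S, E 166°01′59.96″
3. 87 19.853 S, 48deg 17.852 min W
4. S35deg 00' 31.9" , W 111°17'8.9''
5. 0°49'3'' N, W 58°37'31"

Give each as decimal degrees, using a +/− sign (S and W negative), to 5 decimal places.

1. -56.25283, -17.09383
2. -0.62814, 166.03332
3. -87.33088, -48.29753
4. -35.00886, -111.28581
5. 0.81750, -58.62528

Point 1:
  Lat: 56 + 15.17/60 = 56.252833
  hemisphere S, so the sign is −
  Lon: 17 + 5.63/60 = 17.093833
  hemisphere W, so the sign is −
Point 2:
  Lat: 0 + 37/60 + 41.3/3600 = 0.628139
  S → negative
  Longitude: 166° + 1/60 + 59.96/3600 = 166 + 0.016667 + 0.016656 = 166.033322
  E ⇒ keep positive
Point 3:
  Latitude: 87 + 19.853/60 = 87.330883
  S ⇒ negate
  Longitude: 17.852′ = 0.297533°; total 48.297533
  W ⇒ negate
Point 4:
  Latitude: 0′ + 31.9″ = 0.53167′; 35 + 0.53167/60 = 35.008861
  hemisphere S, so the sign is −
  λ: 111° + 17/60 + 8.9/3600 = 111 + 0.283333 + 0.002472 = 111.285806
  hemisphere W, so the sign is −
Point 5:
  Lat: 49′ + 3″ = 49.05000′; 0 + 49.05000/60 = 0.817500
  N ⇒ keep positive
  λ: 58 + 37/60 + 31/3600 = 58.625278
  W → negative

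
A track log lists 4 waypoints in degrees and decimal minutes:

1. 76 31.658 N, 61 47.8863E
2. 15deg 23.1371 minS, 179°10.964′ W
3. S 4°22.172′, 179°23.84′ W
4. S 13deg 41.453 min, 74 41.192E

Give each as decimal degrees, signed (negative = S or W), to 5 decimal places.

Point 1:
  φ: 31.658′ = 0.527633°; total 76.527633
  N ⇒ keep positive
  λ: 47.8863′ = 0.798105°; total 61.798105
  E → positive
Point 2:
  φ: 23.1371′ = 0.385618°; total 15.385618
  S ⇒ negate
  λ: 179 + 10.964/60 = 179.182733
  W → negative
Point 3:
  φ: 22.172′ = 0.369533°; total 4.369533
  S ⇒ negate
  λ: 179 + 23.84/60 = 179.397333
  W → negative
Point 4:
  Latitude: 41.453′ = 0.690883°; total 13.690883
  S ⇒ negate
  Lon: 41.192′ = 0.686533°; total 74.686533
  E ⇒ keep positive

1. 76.52763, 61.79811
2. -15.38562, -179.18273
3. -4.36953, -179.39733
4. -13.69088, 74.68653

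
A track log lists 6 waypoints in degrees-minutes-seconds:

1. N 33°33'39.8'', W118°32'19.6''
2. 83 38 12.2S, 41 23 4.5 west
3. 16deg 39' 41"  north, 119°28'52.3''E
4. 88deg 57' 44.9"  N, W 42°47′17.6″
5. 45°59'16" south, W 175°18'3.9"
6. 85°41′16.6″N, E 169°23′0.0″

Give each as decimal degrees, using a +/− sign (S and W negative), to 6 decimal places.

1. 33.561056, -118.538778
2. -83.636722, -41.384583
3. 16.661389, 119.481194
4. 88.962472, -42.788222
5. -45.987778, -175.301083
6. 85.687944, 169.383333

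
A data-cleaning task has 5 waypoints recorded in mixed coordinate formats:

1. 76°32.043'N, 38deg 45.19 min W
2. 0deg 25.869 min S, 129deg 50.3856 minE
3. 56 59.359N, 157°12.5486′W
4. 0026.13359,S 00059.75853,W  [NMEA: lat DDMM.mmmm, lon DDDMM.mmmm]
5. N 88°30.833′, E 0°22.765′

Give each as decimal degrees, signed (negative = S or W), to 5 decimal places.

Point 1:
  Lat: 32.043′ = 0.534050°; total 76.534050
  N → positive
  Longitude: 45.19′ = 0.753167°; total 38.753167
  W ⇒ negate
Point 2:
  Lat: 0 + 25.869/60 = 0.431150
  hemisphere S, so the sign is −
  Longitude: 50.3856′ = 0.839760°; total 129.839760
  E ⇒ keep positive
Point 3:
  Latitude: 56 + 59.359/60 = 56.989317
  N → positive
  λ: 157 + 12.5486/60 = 157.209143
  W ⇒ negate
Point 4:
  φ: degrees = first 2 digits = 0, minutes = 26.13359; 0 + 26.13359/60 = 0.435560
  hemisphere S, so the sign is −
  Lon: degrees = first 3 digits = 0, minutes = 59.75853; 0 + 59.75853/60 = 0.995976
  W → negative
Point 5:
  Latitude: 88 + 30.833/60 = 88.513883
  N ⇒ keep positive
  Longitude: 22.765′ = 0.379417°; total 0.379417
  E → positive

1. 76.53405, -38.75317
2. -0.43115, 129.83976
3. 56.98932, -157.20914
4. -0.43556, -0.99598
5. 88.51388, 0.37942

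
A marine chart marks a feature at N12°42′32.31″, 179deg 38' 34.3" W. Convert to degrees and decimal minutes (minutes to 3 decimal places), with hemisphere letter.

12° 42.539′ N, 179° 38.572′ W

φ: 42 + 32.31/60 = 42.53850′
Lon: seconds/60 = 0.57167; minutes = 38 + 0.57167 = 38.57167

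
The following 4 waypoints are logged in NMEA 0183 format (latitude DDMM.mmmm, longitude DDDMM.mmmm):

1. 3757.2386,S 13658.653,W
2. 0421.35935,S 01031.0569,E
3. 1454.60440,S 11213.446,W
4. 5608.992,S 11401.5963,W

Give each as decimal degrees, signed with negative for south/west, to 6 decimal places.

Point 1:
  Lat: split at 2 digits → 37° and 57.2386′; 37 + 57.2386/60 = 37.9539767
  hemisphere S, so the sign is −
  Longitude: degrees = first 3 digits = 136, minutes = 58.653; 136 + 58.653/60 = 136.9775500
  hemisphere W, so the sign is −
Point 2:
  Latitude: degrees = first 2 digits = 4, minutes = 21.35935; 4 + 21.35935/60 = 4.3559892
  hemisphere S, so the sign is −
  Lon: split at 3 digits → 010° and 31.0569′; 10 + 31.0569/60 = 10.5176150
  E ⇒ keep positive
Point 3:
  Lat: degrees = first 2 digits = 14, minutes = 54.6044; 14 + 54.6044/60 = 14.9100733
  S ⇒ negate
  λ: split at 3 digits → 112° and 13.446′; 112 + 13.446/60 = 112.2241000
  W → negative
Point 4:
  Lat: degrees = first 2 digits = 56, minutes = 8.992; 56 + 8.992/60 = 56.1498667
  hemisphere S, so the sign is −
  λ: degrees = first 3 digits = 114, minutes = 1.5963; 114 + 1.5963/60 = 114.0266050
  W ⇒ negate

1. -37.953977, -136.977550
2. -4.355989, 10.517615
3. -14.910073, -112.224100
4. -56.149867, -114.026605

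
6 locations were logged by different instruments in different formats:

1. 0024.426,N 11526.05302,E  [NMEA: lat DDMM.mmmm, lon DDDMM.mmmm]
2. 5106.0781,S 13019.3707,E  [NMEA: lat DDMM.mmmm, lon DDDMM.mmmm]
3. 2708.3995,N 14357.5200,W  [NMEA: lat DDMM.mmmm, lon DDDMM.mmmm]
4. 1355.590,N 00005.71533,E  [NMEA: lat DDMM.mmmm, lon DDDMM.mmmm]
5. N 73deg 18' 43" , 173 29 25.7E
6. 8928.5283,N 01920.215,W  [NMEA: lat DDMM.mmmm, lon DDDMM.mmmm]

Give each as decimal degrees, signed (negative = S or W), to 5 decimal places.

Point 1:
  Latitude: degrees = first 2 digits = 0, minutes = 24.426; 0 + 24.426/60 = 0.407100
  N → positive
  λ: degrees = first 3 digits = 115, minutes = 26.05302; 115 + 26.05302/60 = 115.434217
  E → positive
Point 2:
  Latitude: degrees = first 2 digits = 51, minutes = 6.0781; 51 + 6.0781/60 = 51.101302
  hemisphere S, so the sign is −
  Lon: split at 3 digits → 130° and 19.3707′; 130 + 19.3707/60 = 130.322845
  E ⇒ keep positive
Point 3:
  Latitude: split at 2 digits → 27° and 8.3995′; 27 + 8.3995/60 = 27.139992
  N ⇒ keep positive
  Longitude: split at 3 digits → 143° and 57.52′; 143 + 57.52/60 = 143.958667
  hemisphere W, so the sign is −
Point 4:
  φ: degrees = first 2 digits = 13, minutes = 55.59; 13 + 55.59/60 = 13.926500
  N ⇒ keep positive
  λ: split at 3 digits → 000° and 5.71533′; 0 + 5.71533/60 = 0.095256
  E → positive
Point 5:
  φ: 73 + 18/60 + 43/3600 = 73.311944
  N → positive
  Lon: 173 + 29/60 + 25.7/3600 = 173.490472
  E → positive
Point 6:
  Latitude: degrees = first 2 digits = 89, minutes = 28.5283; 89 + 28.5283/60 = 89.475472
  N ⇒ keep positive
  Longitude: split at 3 digits → 019° and 20.215′; 19 + 20.215/60 = 19.336917
  W ⇒ negate

1. 0.40710, 115.43422
2. -51.10130, 130.32285
3. 27.13999, -143.95867
4. 13.92650, 0.09526
5. 73.31194, 173.49047
6. 89.47547, -19.33692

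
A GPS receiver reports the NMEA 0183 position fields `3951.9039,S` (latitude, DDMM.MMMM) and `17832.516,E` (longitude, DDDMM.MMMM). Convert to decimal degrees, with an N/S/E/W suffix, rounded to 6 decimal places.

φ: split at 2 digits → 39° and 51.9039′; 39 + 51.9039/60 = 39.8650650
Lon: split at 3 digits → 178° and 32.516′; 178 + 32.516/60 = 178.5419333

39.865065° S, 178.541933° E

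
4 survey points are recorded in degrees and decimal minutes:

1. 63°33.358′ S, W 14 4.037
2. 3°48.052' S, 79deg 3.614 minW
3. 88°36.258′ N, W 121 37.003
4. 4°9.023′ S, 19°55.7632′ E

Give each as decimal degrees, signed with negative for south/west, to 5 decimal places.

1. -63.55597, -14.06728
2. -3.80087, -79.06023
3. 88.60430, -121.61672
4. -4.15038, 19.92939

Point 1:
  Latitude: 63 + 33.358/60 = 63.555967
  S → negative
  Longitude: 14 + 4.037/60 = 14.067283
  hemisphere W, so the sign is −
Point 2:
  φ: 48.052′ = 0.800867°; total 3.800867
  S ⇒ negate
  Lon: 3.614′ = 0.060233°; total 79.060233
  W ⇒ negate
Point 3:
  Latitude: 88 + 36.258/60 = 88.604300
  N ⇒ keep positive
  Longitude: 121 + 37.003/60 = 121.616717
  W ⇒ negate
Point 4:
  φ: 9.023′ = 0.150383°; total 4.150383
  S ⇒ negate
  Longitude: 19 + 55.7632/60 = 19.929387
  E ⇒ keep positive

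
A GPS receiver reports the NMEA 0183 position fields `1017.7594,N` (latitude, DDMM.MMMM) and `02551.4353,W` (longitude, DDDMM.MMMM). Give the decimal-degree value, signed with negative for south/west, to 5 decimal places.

φ: degrees = first 2 digits = 10, minutes = 17.7594; 10 + 17.7594/60 = 10.295990
N ⇒ keep positive
λ: degrees = first 3 digits = 25, minutes = 51.4353; 25 + 51.4353/60 = 25.857255
W ⇒ negate

10.29599, -25.85726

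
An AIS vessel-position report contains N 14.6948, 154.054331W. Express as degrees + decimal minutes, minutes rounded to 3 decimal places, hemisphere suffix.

14° 41.688′ N, 154° 3.260′ W

Lat: fractional part 0.694800 → 41.68800 minutes
λ: fractional part 0.054331 → 3.25986 minutes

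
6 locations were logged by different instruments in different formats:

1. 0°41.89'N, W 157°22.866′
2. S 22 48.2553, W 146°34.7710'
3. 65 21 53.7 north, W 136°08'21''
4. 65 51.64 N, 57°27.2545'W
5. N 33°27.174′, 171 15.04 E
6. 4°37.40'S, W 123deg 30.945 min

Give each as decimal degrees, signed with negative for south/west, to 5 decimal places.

1. 0.69817, -157.38110
2. -22.80426, -146.57952
3. 65.36492, -136.13917
4. 65.86067, -57.45424
5. 33.45290, 171.25067
6. -4.62333, -123.51575

Point 1:
  Latitude: 0 + 41.89/60 = 0.698167
  N ⇒ keep positive
  λ: 157 + 22.866/60 = 157.381100
  hemisphere W, so the sign is −
Point 2:
  Lat: 22 + 48.2553/60 = 22.804255
  S ⇒ negate
  λ: 34.771′ = 0.579517°; total 146.579517
  hemisphere W, so the sign is −
Point 3:
  Lat: 21′ + 53.7″ = 21.89500′; 65 + 21.89500/60 = 65.364917
  N ⇒ keep positive
  Longitude: 136° + 8/60 + 21/3600 = 136 + 0.133333 + 0.005833 = 136.139167
  hemisphere W, so the sign is −
Point 4:
  φ: 65 + 51.64/60 = 65.860667
  N ⇒ keep positive
  λ: 27.2545′ = 0.454242°; total 57.454242
  W ⇒ negate
Point 5:
  φ: 33 + 27.174/60 = 33.452900
  N → positive
  Longitude: 171 + 15.04/60 = 171.250667
  E ⇒ keep positive
Point 6:
  Lat: 4 + 37.4/60 = 4.623333
  S → negative
  Lon: 123 + 30.945/60 = 123.515750
  hemisphere W, so the sign is −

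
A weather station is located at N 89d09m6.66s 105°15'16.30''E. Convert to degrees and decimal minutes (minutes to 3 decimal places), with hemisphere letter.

89° 9.111′ N, 105° 15.272′ E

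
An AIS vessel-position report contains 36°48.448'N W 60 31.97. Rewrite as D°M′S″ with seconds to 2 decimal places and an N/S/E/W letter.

Lat: fractional minutes 0.44800 × 60 = 26.8800″
Longitude: fractional minutes 0.97000 × 60 = 58.2000″

36°48′26.88″ N, 60°31′58.20″ W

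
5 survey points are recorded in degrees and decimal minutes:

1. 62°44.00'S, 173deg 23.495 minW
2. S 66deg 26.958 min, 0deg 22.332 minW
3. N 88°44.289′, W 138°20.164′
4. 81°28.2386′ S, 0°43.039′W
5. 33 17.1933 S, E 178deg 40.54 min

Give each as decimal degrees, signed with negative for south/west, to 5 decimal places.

Point 1:
  φ: 44′ = 0.733333°; total 62.733333
  S → negative
  Lon: 23.495′ = 0.391583°; total 173.391583
  W → negative
Point 2:
  φ: 26.958′ = 0.449300°; total 66.449300
  S ⇒ negate
  Longitude: 22.332′ = 0.372200°; total 0.372200
  hemisphere W, so the sign is −
Point 3:
  Lat: 88 + 44.289/60 = 88.738150
  N ⇒ keep positive
  Lon: 20.164′ = 0.336067°; total 138.336067
  hemisphere W, so the sign is −
Point 4:
  Latitude: 81 + 28.2386/60 = 81.470643
  S → negative
  λ: 0 + 43.039/60 = 0.717317
  W ⇒ negate
Point 5:
  Latitude: 33 + 17.1933/60 = 33.286555
  S ⇒ negate
  Lon: 178 + 40.54/60 = 178.675667
  E ⇒ keep positive

1. -62.73333, -173.39158
2. -66.44930, -0.37220
3. 88.73815, -138.33607
4. -81.47064, -0.71732
5. -33.28656, 178.67567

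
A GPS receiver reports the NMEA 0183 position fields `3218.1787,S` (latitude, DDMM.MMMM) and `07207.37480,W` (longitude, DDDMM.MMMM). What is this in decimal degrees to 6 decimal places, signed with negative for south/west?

-32.302978, -72.122913

Latitude: split at 2 digits → 32° and 18.1787′; 32 + 18.1787/60 = 32.3029783
S ⇒ negate
Longitude: split at 3 digits → 072° and 7.3748′; 72 + 7.3748/60 = 72.1229133
W ⇒ negate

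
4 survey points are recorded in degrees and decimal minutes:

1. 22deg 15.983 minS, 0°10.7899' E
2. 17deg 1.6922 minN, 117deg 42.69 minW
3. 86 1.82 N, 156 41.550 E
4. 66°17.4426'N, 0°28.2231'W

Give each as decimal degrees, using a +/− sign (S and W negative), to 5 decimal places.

1. -22.26638, 0.17983
2. 17.02820, -117.71150
3. 86.03033, 156.69250
4. 66.29071, -0.47039

Point 1:
  φ: 22 + 15.983/60 = 22.266383
  hemisphere S, so the sign is −
  Longitude: 0 + 10.7899/60 = 0.179832
  E → positive
Point 2:
  Latitude: 17 + 1.6922/60 = 17.028203
  N ⇒ keep positive
  Longitude: 42.69′ = 0.711500°; total 117.711500
  W ⇒ negate
Point 3:
  φ: 1.82′ = 0.030333°; total 86.030333
  N → positive
  Lon: 156 + 41.55/60 = 156.692500
  E ⇒ keep positive
Point 4:
  Lat: 66 + 17.4426/60 = 66.290710
  N ⇒ keep positive
  λ: 28.2231′ = 0.470385°; total 0.470385
  W ⇒ negate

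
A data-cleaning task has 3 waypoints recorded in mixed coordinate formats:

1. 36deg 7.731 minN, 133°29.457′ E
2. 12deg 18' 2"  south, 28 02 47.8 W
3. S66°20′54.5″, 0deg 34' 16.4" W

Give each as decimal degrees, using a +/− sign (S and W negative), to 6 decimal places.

1. 36.128850, 133.490950
2. -12.300556, -28.046611
3. -66.348472, -0.571222

Point 1:
  Latitude: 7.731′ = 0.128850°; total 36.1288500
  N ⇒ keep positive
  Lon: 29.457′ = 0.490950°; total 133.4909500
  E ⇒ keep positive
Point 2:
  Lat: 18′ + 2″ = 18.03333′; 12 + 18.03333/60 = 12.3005556
  S ⇒ negate
  Lon: 2′ + 47.8″ = 2.79667′; 28 + 2.79667/60 = 28.0466111
  hemisphere W, so the sign is −
Point 3:
  φ: 20′ + 54.5″ = 20.90833′; 66 + 20.90833/60 = 66.3484722
  S ⇒ negate
  Longitude: 0° + 34/60 + 16.4/3600 = 0 + 0.566667 + 0.004556 = 0.5712222
  hemisphere W, so the sign is −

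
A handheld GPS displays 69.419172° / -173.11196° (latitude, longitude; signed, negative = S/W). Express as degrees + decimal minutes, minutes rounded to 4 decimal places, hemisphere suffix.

69° 25.1503′ N, 173° 6.7176′ W

Latitude: minutes = (69.419172 − 69) × 60 = 25.150320
Longitude is negative → W; |value| = 173.111960
λ: minutes = (173.111960 − 173) × 60 = 6.717600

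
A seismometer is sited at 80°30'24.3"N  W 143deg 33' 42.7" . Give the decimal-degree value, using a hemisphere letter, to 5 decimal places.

80.50675° N, 143.56186° W

Latitude: 30′ + 24.3″ = 30.40500′; 80 + 30.40500/60 = 80.506750
Lon: 33′ + 42.7″ = 33.71167′; 143 + 33.71167/60 = 143.561861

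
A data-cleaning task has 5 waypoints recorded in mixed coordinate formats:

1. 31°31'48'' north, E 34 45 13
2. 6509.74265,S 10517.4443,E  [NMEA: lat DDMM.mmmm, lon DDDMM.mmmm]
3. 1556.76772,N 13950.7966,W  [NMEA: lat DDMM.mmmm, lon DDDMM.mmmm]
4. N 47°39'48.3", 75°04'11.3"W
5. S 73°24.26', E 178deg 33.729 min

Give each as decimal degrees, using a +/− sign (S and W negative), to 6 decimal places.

1. 31.530000, 34.753611
2. -65.162378, 105.290738
3. 15.946129, -139.846610
4. 47.663417, -75.069806
5. -73.404333, 178.562150

Point 1:
  Latitude: 31 + 31/60 + 48/3600 = 31.5300000
  N → positive
  λ: 34° + 45/60 + 13/3600 = 34 + 0.750000 + 0.003611 = 34.7536111
  E → positive
Point 2:
  Lat: split at 2 digits → 65° and 9.74265′; 65 + 9.74265/60 = 65.1623775
  S ⇒ negate
  λ: degrees = first 3 digits = 105, minutes = 17.4443; 105 + 17.4443/60 = 105.2907383
  E → positive
Point 3:
  φ: degrees = first 2 digits = 15, minutes = 56.76772; 15 + 56.76772/60 = 15.9461287
  N → positive
  λ: split at 3 digits → 139° and 50.7966′; 139 + 50.7966/60 = 139.8466100
  hemisphere W, so the sign is −
Point 4:
  Lat: 47° + 39/60 + 48.3/3600 = 47 + 0.650000 + 0.013417 = 47.6634167
  N → positive
  Longitude: 75° + 4/60 + 11.3/3600 = 75 + 0.066667 + 0.003139 = 75.0698056
  hemisphere W, so the sign is −
Point 5:
  φ: 73 + 24.26/60 = 73.4043333
  hemisphere S, so the sign is −
  Longitude: 33.729′ = 0.562150°; total 178.5621500
  E ⇒ keep positive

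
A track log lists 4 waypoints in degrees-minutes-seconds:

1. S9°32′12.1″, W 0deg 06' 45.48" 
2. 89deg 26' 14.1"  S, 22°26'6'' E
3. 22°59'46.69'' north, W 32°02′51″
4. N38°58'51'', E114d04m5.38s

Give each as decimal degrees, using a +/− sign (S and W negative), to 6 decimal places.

Point 1:
  Latitude: 32′ + 12.1″ = 32.20167′; 9 + 32.20167/60 = 9.5366944
  hemisphere S, so the sign is −
  Longitude: 0 + 6/60 + 45.48/3600 = 0.1126333
  hemisphere W, so the sign is −
Point 2:
  Latitude: 26′ + 14.1″ = 26.23500′; 89 + 26.23500/60 = 89.4372500
  S → negative
  Longitude: 22° + 26/60 + 6/3600 = 22 + 0.433333 + 0.001667 = 22.4350000
  E → positive
Point 3:
  φ: 22 + 59/60 + 46.69/3600 = 22.9963028
  N ⇒ keep positive
  λ: 32 + 2/60 + 51/3600 = 32.0475000
  hemisphere W, so the sign is −
Point 4:
  φ: 58′ + 51″ = 58.85000′; 38 + 58.85000/60 = 38.9808333
  N → positive
  Longitude: 114 + 4/60 + 5.38/3600 = 114.0681611
  E ⇒ keep positive

1. -9.536694, -0.112633
2. -89.437250, 22.435000
3. 22.996303, -32.047500
4. 38.980833, 114.068161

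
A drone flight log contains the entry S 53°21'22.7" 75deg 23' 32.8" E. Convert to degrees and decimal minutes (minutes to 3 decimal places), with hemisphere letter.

φ: 21 + 22.7/60 = 21.37833′
λ: seconds/60 = 0.54667; minutes = 23 + 0.54667 = 23.54667

53° 21.378′ S, 75° 23.547′ E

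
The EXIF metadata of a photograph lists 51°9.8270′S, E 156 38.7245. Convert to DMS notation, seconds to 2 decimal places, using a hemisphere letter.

Lat: 9.82700′ → 9′ and 0.82700 × 60 = 49.6200″
λ: fractional minutes 0.72450 × 60 = 43.4700″

51°09′49.62″ S, 156°38′43.47″ E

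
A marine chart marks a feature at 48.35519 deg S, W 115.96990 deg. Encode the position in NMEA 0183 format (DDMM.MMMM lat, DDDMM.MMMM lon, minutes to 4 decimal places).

4821.3114,S / 11558.1940,W

Latitude: minutes = (48.355190 − 48) × 60 = 21.311400
Longitude: fractional part 0.969900 → 58.194000 minutes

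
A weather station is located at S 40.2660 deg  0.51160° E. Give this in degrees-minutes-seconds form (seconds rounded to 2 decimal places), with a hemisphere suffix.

Lat: 0.266000° → 15.96000′; 0.96000 × 60 = 57.6000″
Longitude: 0.511600 × 60 = 30.69600′ → 30′, remainder × 60 = 41.7600″

40°15′57.60″ S, 0°30′41.76″ E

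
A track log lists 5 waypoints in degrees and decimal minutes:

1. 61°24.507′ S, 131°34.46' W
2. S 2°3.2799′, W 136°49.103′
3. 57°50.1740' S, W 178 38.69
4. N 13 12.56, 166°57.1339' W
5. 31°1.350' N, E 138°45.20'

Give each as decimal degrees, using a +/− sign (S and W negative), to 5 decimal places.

1. -61.40845, -131.57433
2. -2.05467, -136.81838
3. -57.83623, -178.64483
4. 13.20933, -166.95223
5. 31.02250, 138.75333

Point 1:
  Lat: 61 + 24.507/60 = 61.408450
  S → negative
  Lon: 34.46′ = 0.574333°; total 131.574333
  W → negative
Point 2:
  φ: 2 + 3.2799/60 = 2.054665
  hemisphere S, so the sign is −
  Longitude: 136 + 49.103/60 = 136.818383
  W → negative
Point 3:
  Latitude: 50.174′ = 0.836233°; total 57.836233
  hemisphere S, so the sign is −
  Longitude: 38.69′ = 0.644833°; total 178.644833
  hemisphere W, so the sign is −
Point 4:
  Latitude: 13 + 12.56/60 = 13.209333
  N ⇒ keep positive
  λ: 57.1339′ = 0.952232°; total 166.952232
  W ⇒ negate
Point 5:
  Latitude: 1.35′ = 0.022500°; total 31.022500
  N ⇒ keep positive
  λ: 45.2′ = 0.753333°; total 138.753333
  E → positive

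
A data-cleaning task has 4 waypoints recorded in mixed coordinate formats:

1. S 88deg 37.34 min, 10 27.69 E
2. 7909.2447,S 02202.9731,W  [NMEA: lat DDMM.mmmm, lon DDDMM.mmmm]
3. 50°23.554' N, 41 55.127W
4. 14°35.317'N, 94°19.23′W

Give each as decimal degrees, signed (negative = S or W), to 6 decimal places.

1. -88.622333, 10.461500
2. -79.154078, -22.049552
3. 50.392567, -41.918783
4. 14.588617, -94.320500

Point 1:
  φ: 88 + 37.34/60 = 88.6223333
  S ⇒ negate
  Longitude: 10 + 27.69/60 = 10.4615000
  E → positive
Point 2:
  Lat: split at 2 digits → 79° and 9.2447′; 79 + 9.2447/60 = 79.1540783
  S ⇒ negate
  Lon: split at 3 digits → 022° and 2.9731′; 22 + 2.9731/60 = 22.0495517
  hemisphere W, so the sign is −
Point 3:
  Latitude: 23.554′ = 0.392567°; total 50.3925667
  N → positive
  Lon: 55.127′ = 0.918783°; total 41.9187833
  W → negative
Point 4:
  Latitude: 14 + 35.317/60 = 14.5886167
  N ⇒ keep positive
  λ: 94 + 19.23/60 = 94.3205000
  W ⇒ negate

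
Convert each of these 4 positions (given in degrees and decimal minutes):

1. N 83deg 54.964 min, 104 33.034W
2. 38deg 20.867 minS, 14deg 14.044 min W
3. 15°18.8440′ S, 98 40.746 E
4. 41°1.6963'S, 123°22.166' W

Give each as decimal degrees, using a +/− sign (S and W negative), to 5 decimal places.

Point 1:
  Lat: 83 + 54.964/60 = 83.916067
  N → positive
  Longitude: 104 + 33.034/60 = 104.550567
  W → negative
Point 2:
  φ: 20.867′ = 0.347783°; total 38.347783
  S → negative
  λ: 14.044′ = 0.234067°; total 14.234067
  W → negative
Point 3:
  Latitude: 15 + 18.844/60 = 15.314067
  hemisphere S, so the sign is −
  λ: 40.746′ = 0.679100°; total 98.679100
  E → positive
Point 4:
  Lat: 41 + 1.6963/60 = 41.028272
  S ⇒ negate
  Lon: 123 + 22.166/60 = 123.369433
  hemisphere W, so the sign is −

1. 83.91607, -104.55057
2. -38.34778, -14.23407
3. -15.31407, 98.67910
4. -41.02827, -123.36943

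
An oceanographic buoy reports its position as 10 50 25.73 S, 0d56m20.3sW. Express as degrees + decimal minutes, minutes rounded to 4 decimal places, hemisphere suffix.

φ: seconds/60 = 0.42883; minutes = 50 + 0.42883 = 50.428833
Lon: 56 + 20.3/60 = 56.338333′

10° 50.4288′ S, 0° 56.3383′ W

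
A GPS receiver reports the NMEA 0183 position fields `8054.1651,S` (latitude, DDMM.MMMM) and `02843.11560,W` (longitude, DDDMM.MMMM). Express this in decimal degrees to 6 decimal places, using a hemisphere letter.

Latitude: split at 2 digits → 80° and 54.1651′; 80 + 54.1651/60 = 80.9027517
Lon: split at 3 digits → 028° and 43.1156′; 28 + 43.1156/60 = 28.7185933

80.902752° S, 28.718593° W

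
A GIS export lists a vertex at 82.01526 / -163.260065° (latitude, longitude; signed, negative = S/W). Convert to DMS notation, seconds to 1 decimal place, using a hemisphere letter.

82°00′54.9″ N, 163°15′36.2″ W

Lat: 0.015260° → 0.91560′; 0.91560 × 60 = 54.936″
Longitude is negative → W; |value| = 163.260065
Longitude: 0.260065 × 60 = 15.60390′ → 15′, remainder × 60 = 36.234″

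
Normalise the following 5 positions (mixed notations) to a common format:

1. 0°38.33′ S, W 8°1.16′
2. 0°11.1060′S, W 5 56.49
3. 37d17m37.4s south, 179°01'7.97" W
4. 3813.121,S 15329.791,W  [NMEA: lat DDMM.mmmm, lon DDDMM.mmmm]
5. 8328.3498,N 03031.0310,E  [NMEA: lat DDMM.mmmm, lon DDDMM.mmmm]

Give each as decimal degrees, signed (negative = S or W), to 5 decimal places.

Point 1:
  Latitude: 38.33′ = 0.638833°; total 0.638833
  S → negative
  Lon: 8 + 1.16/60 = 8.019333
  hemisphere W, so the sign is −
Point 2:
  φ: 11.106′ = 0.185100°; total 0.185100
  S ⇒ negate
  Longitude: 5 + 56.49/60 = 5.941500
  W ⇒ negate
Point 3:
  φ: 17′ + 37.4″ = 17.62333′; 37 + 17.62333/60 = 37.293722
  S → negative
  Longitude: 179° + 1/60 + 7.97/3600 = 179 + 0.016667 + 0.002214 = 179.018881
  W ⇒ negate
Point 4:
  Latitude: split at 2 digits → 38° and 13.121′; 38 + 13.121/60 = 38.218683
  S → negative
  Lon: split at 3 digits → 153° and 29.791′; 153 + 29.791/60 = 153.496517
  hemisphere W, so the sign is −
Point 5:
  φ: split at 2 digits → 83° and 28.3498′; 83 + 28.3498/60 = 83.472497
  N → positive
  λ: degrees = first 3 digits = 30, minutes = 31.031; 30 + 31.031/60 = 30.517183
  E ⇒ keep positive

1. -0.63883, -8.01933
2. -0.18510, -5.94150
3. -37.29372, -179.01888
4. -38.21868, -153.49652
5. 83.47250, 30.51718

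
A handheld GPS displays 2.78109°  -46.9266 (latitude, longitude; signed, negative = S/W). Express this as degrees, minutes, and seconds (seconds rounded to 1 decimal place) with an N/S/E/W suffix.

2°46′51.9″ N, 46°55′35.8″ W

Latitude: 0.781090° → 46.86540′; 0.86540 × 60 = 51.924″
Longitude is negative → W; |value| = 46.926600
λ: 0.926600° → 55.59600′; 0.59600 × 60 = 35.760″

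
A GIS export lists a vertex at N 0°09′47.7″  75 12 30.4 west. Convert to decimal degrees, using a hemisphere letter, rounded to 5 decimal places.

Lat: 0° + 9/60 + 47.7/3600 = 0 + 0.150000 + 0.013250 = 0.163250
Longitude: 75 + 12/60 + 30.4/3600 = 75.208444

0.16325° N, 75.20844° W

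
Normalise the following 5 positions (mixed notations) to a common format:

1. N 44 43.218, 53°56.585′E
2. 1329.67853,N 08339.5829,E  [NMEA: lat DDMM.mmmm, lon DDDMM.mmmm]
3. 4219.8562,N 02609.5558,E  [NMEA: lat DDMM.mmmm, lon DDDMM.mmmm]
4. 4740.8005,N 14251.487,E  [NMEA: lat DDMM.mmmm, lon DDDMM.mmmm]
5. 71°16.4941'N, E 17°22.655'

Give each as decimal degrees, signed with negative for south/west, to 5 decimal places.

Point 1:
  Lat: 43.218′ = 0.720300°; total 44.720300
  N ⇒ keep positive
  λ: 56.585′ = 0.943083°; total 53.943083
  E → positive
Point 2:
  Lat: split at 2 digits → 13° and 29.67853′; 13 + 29.67853/60 = 13.494642
  N → positive
  Longitude: degrees = first 3 digits = 83, minutes = 39.5829; 83 + 39.5829/60 = 83.659715
  E ⇒ keep positive
Point 3:
  Latitude: split at 2 digits → 42° and 19.8562′; 42 + 19.8562/60 = 42.330937
  N ⇒ keep positive
  Longitude: split at 3 digits → 026° and 9.5558′; 26 + 9.5558/60 = 26.159263
  E ⇒ keep positive
Point 4:
  Lat: split at 2 digits → 47° and 40.8005′; 47 + 40.8005/60 = 47.680008
  N ⇒ keep positive
  λ: split at 3 digits → 142° and 51.487′; 142 + 51.487/60 = 142.858117
  E ⇒ keep positive
Point 5:
  Lat: 71 + 16.4941/60 = 71.274902
  N ⇒ keep positive
  λ: 17 + 22.655/60 = 17.377583
  E ⇒ keep positive

1. 44.72030, 53.94308
2. 13.49464, 83.65972
3. 42.33094, 26.15926
4. 47.68001, 142.85812
5. 71.27490, 17.37758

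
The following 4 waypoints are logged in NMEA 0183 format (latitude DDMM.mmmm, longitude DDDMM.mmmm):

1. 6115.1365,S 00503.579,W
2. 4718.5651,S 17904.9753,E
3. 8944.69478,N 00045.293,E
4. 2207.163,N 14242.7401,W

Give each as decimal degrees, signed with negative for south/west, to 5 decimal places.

Point 1:
  Latitude: split at 2 digits → 61° and 15.1365′; 61 + 15.1365/60 = 61.252275
  S ⇒ negate
  Lon: split at 3 digits → 005° and 3.579′; 5 + 3.579/60 = 5.059650
  W → negative
Point 2:
  φ: split at 2 digits → 47° and 18.5651′; 47 + 18.5651/60 = 47.309418
  S ⇒ negate
  λ: split at 3 digits → 179° and 4.9753′; 179 + 4.9753/60 = 179.082922
  E ⇒ keep positive
Point 3:
  φ: split at 2 digits → 89° and 44.69478′; 89 + 44.69478/60 = 89.744913
  N ⇒ keep positive
  Longitude: split at 3 digits → 000° and 45.293′; 0 + 45.293/60 = 0.754883
  E ⇒ keep positive
Point 4:
  Lat: degrees = first 2 digits = 22, minutes = 7.163; 22 + 7.163/60 = 22.119383
  N ⇒ keep positive
  Lon: degrees = first 3 digits = 142, minutes = 42.7401; 142 + 42.7401/60 = 142.712335
  W → negative

1. -61.25228, -5.05965
2. -47.30942, 179.08292
3. 89.74491, 0.75488
4. 22.11938, -142.71234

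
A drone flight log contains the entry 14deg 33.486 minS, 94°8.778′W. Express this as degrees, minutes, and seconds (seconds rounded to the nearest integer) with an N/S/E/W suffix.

φ: fractional minutes 0.48600 × 60 = 29.16″
Longitude: fractional minutes 0.77800 × 60 = 46.68″

14°33′29″ S, 94°08′47″ W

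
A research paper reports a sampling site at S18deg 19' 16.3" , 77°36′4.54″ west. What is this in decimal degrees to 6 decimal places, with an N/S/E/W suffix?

18.321194° S, 77.601261° W

Latitude: 19′ + 16.3″ = 19.27167′; 18 + 19.27167/60 = 18.3211944
Lon: 77 + 36/60 + 4.54/3600 = 77.6012611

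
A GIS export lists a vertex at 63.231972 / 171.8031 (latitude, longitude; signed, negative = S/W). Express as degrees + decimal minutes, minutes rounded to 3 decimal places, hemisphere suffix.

63° 13.918′ N, 171° 48.186′ E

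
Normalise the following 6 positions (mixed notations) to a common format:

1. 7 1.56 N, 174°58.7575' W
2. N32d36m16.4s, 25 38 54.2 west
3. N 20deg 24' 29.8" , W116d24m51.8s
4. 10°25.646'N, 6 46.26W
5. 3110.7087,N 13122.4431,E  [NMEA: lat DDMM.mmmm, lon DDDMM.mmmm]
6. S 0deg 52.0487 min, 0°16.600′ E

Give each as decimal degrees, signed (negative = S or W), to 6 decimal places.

1. 7.026000, -174.979292
2. 32.604556, -25.648389
3. 20.408278, -116.414389
4. 10.427433, -6.771000
5. 31.178478, 131.374052
6. -0.867478, 0.276667

Point 1:
  Latitude: 7 + 1.56/60 = 7.0260000
  N → positive
  λ: 58.7575′ = 0.979292°; total 174.9792917
  W → negative
Point 2:
  φ: 36′ + 16.4″ = 36.27333′; 32 + 36.27333/60 = 32.6045556
  N → positive
  λ: 25° + 38/60 + 54.2/3600 = 25 + 0.633333 + 0.015056 = 25.6483889
  hemisphere W, so the sign is −
Point 3:
  Lat: 24′ + 29.8″ = 24.49667′; 20 + 24.49667/60 = 20.4082778
  N ⇒ keep positive
  λ: 116 + 24/60 + 51.8/3600 = 116.4143889
  hemisphere W, so the sign is −
Point 4:
  Lat: 10 + 25.646/60 = 10.4274333
  N ⇒ keep positive
  Lon: 6 + 46.26/60 = 6.7710000
  hemisphere W, so the sign is −
Point 5:
  Lat: split at 2 digits → 31° and 10.7087′; 31 + 10.7087/60 = 31.1784783
  N ⇒ keep positive
  Lon: degrees = first 3 digits = 131, minutes = 22.4431; 131 + 22.4431/60 = 131.3740517
  E → positive
Point 6:
  Latitude: 0 + 52.0487/60 = 0.8674783
  hemisphere S, so the sign is −
  Lon: 0 + 16.6/60 = 0.2766667
  E → positive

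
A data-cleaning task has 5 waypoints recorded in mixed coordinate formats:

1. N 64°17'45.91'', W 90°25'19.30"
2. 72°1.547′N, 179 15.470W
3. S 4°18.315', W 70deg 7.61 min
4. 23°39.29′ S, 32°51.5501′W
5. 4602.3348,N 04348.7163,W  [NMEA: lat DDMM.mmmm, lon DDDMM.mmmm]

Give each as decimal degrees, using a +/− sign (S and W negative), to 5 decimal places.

1. 64.29609, -90.42203
2. 72.02578, -179.25783
3. -4.30525, -70.12683
4. -23.65483, -32.85917
5. 46.03891, -43.81194

Point 1:
  φ: 17′ + 45.91″ = 17.76517′; 64 + 17.76517/60 = 64.296086
  N → positive
  Longitude: 90 + 25/60 + 19.3/3600 = 90.422028
  W → negative
Point 2:
  Latitude: 72 + 1.547/60 = 72.025783
  N → positive
  Lon: 15.47′ = 0.257833°; total 179.257833
  W → negative
Point 3:
  Lat: 4 + 18.315/60 = 4.305250
  hemisphere S, so the sign is −
  Longitude: 7.61′ = 0.126833°; total 70.126833
  hemisphere W, so the sign is −
Point 4:
  Lat: 23 + 39.29/60 = 23.654833
  hemisphere S, so the sign is −
  Lon: 32 + 51.5501/60 = 32.859168
  W ⇒ negate
Point 5:
  Latitude: degrees = first 2 digits = 46, minutes = 2.3348; 46 + 2.3348/60 = 46.038913
  N ⇒ keep positive
  Lon: degrees = first 3 digits = 43, minutes = 48.7163; 43 + 48.7163/60 = 43.811938
  W → negative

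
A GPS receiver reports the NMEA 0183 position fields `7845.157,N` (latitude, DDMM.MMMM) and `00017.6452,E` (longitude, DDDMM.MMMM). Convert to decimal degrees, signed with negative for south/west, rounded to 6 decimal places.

Latitude: degrees = first 2 digits = 78, minutes = 45.157; 78 + 45.157/60 = 78.7526167
N → positive
Longitude: degrees = first 3 digits = 0, minutes = 17.6452; 0 + 17.6452/60 = 0.2940867
E → positive

78.752617, 0.294087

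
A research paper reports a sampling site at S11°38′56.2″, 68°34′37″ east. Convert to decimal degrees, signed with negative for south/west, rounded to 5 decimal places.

φ: 11 + 38/60 + 56.2/3600 = 11.648944
S ⇒ negate
λ: 68° + 34/60 + 37/3600 = 68 + 0.566667 + 0.010278 = 68.576944
E → positive

-11.64894, 68.57694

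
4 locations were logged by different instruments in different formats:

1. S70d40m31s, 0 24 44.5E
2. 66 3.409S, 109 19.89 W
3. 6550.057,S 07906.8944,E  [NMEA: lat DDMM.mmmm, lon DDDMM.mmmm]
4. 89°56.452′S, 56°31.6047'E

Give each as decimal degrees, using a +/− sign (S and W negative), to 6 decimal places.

1. -70.675278, 0.412361
2. -66.056817, -109.331500
3. -65.834283, 79.114907
4. -89.940867, 56.526745

Point 1:
  φ: 70 + 40/60 + 31/3600 = 70.6752778
  S → negative
  λ: 0 + 24/60 + 44.5/3600 = 0.4123611
  E ⇒ keep positive
Point 2:
  φ: 3.409′ = 0.056817°; total 66.0568167
  S ⇒ negate
  Lon: 19.89′ = 0.331500°; total 109.3315000
  W → negative
Point 3:
  φ: split at 2 digits → 65° and 50.057′; 65 + 50.057/60 = 65.8342833
  hemisphere S, so the sign is −
  Longitude: degrees = first 3 digits = 79, minutes = 6.8944; 79 + 6.8944/60 = 79.1149067
  E → positive
Point 4:
  φ: 56.452′ = 0.940867°; total 89.9408667
  S → negative
  Lon: 56 + 31.6047/60 = 56.5267450
  E ⇒ keep positive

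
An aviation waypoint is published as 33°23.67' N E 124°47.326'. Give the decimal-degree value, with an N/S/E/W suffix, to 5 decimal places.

Latitude: 33 + 23.67/60 = 33.394500
λ: 47.326′ = 0.788767°; total 124.788767

33.39450° N, 124.78877° E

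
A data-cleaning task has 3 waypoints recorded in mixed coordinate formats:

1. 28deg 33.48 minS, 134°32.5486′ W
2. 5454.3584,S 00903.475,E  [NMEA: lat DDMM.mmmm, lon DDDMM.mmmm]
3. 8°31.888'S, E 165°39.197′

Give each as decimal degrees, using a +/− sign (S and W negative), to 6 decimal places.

Point 1:
  Latitude: 28 + 33.48/60 = 28.5580000
  hemisphere S, so the sign is −
  λ: 134 + 32.5486/60 = 134.5424767
  W → negative
Point 2:
  Lat: degrees = first 2 digits = 54, minutes = 54.3584; 54 + 54.3584/60 = 54.9059733
  hemisphere S, so the sign is −
  λ: degrees = first 3 digits = 9, minutes = 3.475; 9 + 3.475/60 = 9.0579167
  E → positive
Point 3:
  φ: 31.888′ = 0.531467°; total 8.5314667
  hemisphere S, so the sign is −
  Longitude: 39.197′ = 0.653283°; total 165.6532833
  E ⇒ keep positive

1. -28.558000, -134.542477
2. -54.905973, 9.057917
3. -8.531467, 165.653283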